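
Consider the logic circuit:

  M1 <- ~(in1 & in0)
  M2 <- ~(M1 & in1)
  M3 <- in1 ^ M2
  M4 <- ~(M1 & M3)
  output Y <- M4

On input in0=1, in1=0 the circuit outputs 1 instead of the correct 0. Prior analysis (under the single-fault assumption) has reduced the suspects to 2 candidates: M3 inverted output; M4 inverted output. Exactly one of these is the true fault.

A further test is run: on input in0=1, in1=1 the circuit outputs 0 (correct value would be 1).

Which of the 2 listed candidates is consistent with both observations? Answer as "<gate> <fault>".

M4 inverted output

Evaluate each candidate on input in0=1, in1=1:
  M3 inverted output: M1=0, M2=1, M3=1 [inverted output], M4=1 → 1 — eliminated
  M4 inverted output: M1=0, M2=1, M3=0, M4=0 [inverted output] → 0 — matches
Only M4 inverted output reproduces the observed 0.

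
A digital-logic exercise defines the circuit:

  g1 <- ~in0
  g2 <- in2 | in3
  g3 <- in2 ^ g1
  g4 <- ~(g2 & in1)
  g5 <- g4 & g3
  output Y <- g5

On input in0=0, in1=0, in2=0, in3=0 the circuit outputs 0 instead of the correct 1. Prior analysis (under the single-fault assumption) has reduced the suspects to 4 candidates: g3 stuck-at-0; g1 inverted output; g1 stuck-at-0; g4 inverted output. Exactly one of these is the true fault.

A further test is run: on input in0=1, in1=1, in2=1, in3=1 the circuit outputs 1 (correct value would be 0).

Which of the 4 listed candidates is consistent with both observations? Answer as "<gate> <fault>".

Evaluate each candidate on input in0=1, in1=1, in2=1, in3=1:
  g3 stuck-at-0: g1=0, g2=1, g3=0 [stuck-at-0], g4=0, g5=0 → 0 — eliminated
  g1 inverted output: g1=1 [inverted output], g2=1, g3=0, g4=0, g5=0 → 0 — eliminated
  g1 stuck-at-0: g1=0 [stuck-at-0], g2=1, g3=1, g4=0, g5=0 → 0 — eliminated
  g4 inverted output: g1=0, g2=1, g3=1, g4=1 [inverted output], g5=1 → 1 — matches
Only g4 inverted output reproduces the observed 1.

g4 inverted output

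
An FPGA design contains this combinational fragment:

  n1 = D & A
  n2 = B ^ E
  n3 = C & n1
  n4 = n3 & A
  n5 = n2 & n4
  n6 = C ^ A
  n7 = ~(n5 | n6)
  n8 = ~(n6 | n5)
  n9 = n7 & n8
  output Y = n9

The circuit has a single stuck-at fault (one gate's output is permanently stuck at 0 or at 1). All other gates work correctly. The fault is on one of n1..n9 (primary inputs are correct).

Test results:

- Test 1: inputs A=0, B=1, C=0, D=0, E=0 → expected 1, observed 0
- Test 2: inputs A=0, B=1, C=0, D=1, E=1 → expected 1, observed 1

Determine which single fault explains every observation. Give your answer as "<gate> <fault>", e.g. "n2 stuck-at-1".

Fault-free values for test 1 (A=0, B=1, C=0, D=0, E=0): n1=0, n2=1, n3=0, n4=0, n5=0, n6=0, n7=1, n8=1, n9=1, giving Y=1. Observed 0.
Test 1: faults giving observed 0 are {n4 stuck-at-1, n5 stuck-at-1, n6 stuck-at-1, n7 stuck-at-0, n8 stuck-at-0, n9 stuck-at-0}.
Test 2 (A=0, B=1, C=0, D=1, E=1): fault-free n1=0, n2=0, n3=0, n4=0, n5=0, n6=0, n7=1, n8=1, n9=1 → 1; observed 1. Eliminates n5 stuck-at-1, n6 stuck-at-1, n7 stuck-at-0, n8 stuck-at-0, n9 stuck-at-0.
Only n4 stuck-at-1 is consistent with every test.

n4 stuck-at-1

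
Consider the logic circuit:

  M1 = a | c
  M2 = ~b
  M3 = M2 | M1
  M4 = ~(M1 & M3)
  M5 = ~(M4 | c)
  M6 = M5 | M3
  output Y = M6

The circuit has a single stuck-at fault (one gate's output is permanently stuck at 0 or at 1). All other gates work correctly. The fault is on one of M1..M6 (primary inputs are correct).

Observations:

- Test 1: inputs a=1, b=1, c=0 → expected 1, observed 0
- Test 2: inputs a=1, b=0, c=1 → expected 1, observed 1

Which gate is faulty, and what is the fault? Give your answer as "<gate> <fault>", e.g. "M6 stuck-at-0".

M1 stuck-at-0

Fault-free values for test 1 (a=1, b=1, c=0): M1=1, M2=0, M3=1, M4=0, M5=1, M6=1, giving Y=1. Observed 0.
Test 1: faults giving observed 0 are {M1 stuck-at-0, M3 stuck-at-0, M6 stuck-at-0}.
Test 2 (a=1, b=0, c=1): fault-free M1=1, M2=1, M3=1, M4=0, M5=0, M6=1 → 1; observed 1. Eliminates M3 stuck-at-0, M6 stuck-at-0.
Only M1 stuck-at-0 is consistent with every test.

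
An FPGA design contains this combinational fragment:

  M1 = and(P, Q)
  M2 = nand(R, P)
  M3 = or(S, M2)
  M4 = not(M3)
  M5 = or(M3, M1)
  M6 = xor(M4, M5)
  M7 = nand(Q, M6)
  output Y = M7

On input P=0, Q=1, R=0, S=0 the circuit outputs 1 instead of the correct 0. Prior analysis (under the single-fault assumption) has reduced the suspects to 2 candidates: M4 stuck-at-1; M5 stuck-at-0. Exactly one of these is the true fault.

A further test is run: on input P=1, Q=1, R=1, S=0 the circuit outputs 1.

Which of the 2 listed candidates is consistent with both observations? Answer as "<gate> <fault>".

M4 stuck-at-1

Evaluate each candidate on input P=1, Q=1, R=1, S=0:
  M4 stuck-at-1: M1=1, M2=0, M3=0, M4=1 [stuck-at-1], M5=1, M6=0, M7=1 → 1 — matches
  M5 stuck-at-0: M1=1, M2=0, M3=0, M4=1, M5=0 [stuck-at-0], M6=1, M7=0 → 0 — eliminated
Only M4 stuck-at-1 reproduces the observed 1.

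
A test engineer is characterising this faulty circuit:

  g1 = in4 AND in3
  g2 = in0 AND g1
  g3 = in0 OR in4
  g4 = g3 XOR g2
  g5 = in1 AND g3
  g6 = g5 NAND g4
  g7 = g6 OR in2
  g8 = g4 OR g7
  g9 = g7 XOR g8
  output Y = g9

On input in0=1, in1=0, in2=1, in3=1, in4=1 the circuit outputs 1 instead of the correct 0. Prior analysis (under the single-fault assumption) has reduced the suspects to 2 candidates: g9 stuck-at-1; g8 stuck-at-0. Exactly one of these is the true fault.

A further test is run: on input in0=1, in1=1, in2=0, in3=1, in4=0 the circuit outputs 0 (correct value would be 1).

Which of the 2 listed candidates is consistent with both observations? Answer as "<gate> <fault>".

Evaluate each candidate on input in0=1, in1=1, in2=0, in3=1, in4=0:
  g9 stuck-at-1: g1=0, g2=0, g3=1, g4=1, g5=1, g6=0, g7=0, g8=1, g9=1 [stuck-at-1] → 1 — eliminated
  g8 stuck-at-0: g1=0, g2=0, g3=1, g4=1, g5=1, g6=0, g7=0, g8=0 [stuck-at-0], g9=0 → 0 — matches
Only g8 stuck-at-0 reproduces the observed 0.

g8 stuck-at-0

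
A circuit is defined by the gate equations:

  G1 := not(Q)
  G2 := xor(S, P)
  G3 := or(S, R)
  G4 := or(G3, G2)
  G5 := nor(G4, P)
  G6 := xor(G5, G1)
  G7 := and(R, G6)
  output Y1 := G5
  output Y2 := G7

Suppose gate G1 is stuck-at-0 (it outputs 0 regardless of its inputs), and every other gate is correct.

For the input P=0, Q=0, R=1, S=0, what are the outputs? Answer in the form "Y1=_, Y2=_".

Y1=0, Y2=0

Propagate with G1 forced: G1=0 [stuck-at-0], G2=0, G3=1, G4=1, G5=0, G6=0, G7=0.
So the outputs are Y1=0, Y2=0. (Without the fault they would be Y1=0, Y2=1.)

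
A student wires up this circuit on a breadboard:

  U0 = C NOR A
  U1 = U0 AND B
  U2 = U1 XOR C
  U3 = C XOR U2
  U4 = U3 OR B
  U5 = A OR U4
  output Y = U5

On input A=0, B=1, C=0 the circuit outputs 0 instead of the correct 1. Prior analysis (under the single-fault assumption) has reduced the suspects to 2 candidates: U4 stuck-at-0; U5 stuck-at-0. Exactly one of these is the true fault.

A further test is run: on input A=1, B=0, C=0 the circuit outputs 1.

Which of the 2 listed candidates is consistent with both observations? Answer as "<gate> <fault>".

U4 stuck-at-0

Evaluate each candidate on input A=1, B=0, C=0:
  U4 stuck-at-0: U0=0, U1=0, U2=0, U3=0, U4=0 [stuck-at-0], U5=1 → 1 — matches
  U5 stuck-at-0: U0=0, U1=0, U2=0, U3=0, U4=0, U5=0 [stuck-at-0] → 0 — eliminated
Only U4 stuck-at-0 reproduces the observed 1.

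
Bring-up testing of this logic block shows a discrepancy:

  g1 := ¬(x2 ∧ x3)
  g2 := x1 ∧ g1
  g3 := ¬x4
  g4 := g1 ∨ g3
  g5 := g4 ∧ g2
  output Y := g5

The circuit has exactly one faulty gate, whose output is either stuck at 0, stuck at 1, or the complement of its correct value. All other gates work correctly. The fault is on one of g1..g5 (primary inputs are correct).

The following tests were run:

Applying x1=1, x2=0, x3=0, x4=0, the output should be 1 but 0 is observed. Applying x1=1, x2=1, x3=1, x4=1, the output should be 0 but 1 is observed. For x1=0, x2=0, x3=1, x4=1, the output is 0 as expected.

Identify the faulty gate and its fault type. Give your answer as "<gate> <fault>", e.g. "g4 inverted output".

g1 inverted output

Fault-free values for test 1 (x1=1, x2=0, x3=0, x4=0): g1=1, g2=1, g3=1, g4=1, g5=1, giving Y=1. Observed 0.
Test 1: faults giving observed 0 are {g1 stuck-at-0, g1 inverted output, g2 stuck-at-0, g2 inverted output, g4 stuck-at-0, g4 inverted output, g5 stuck-at-0, g5 inverted output}.
Test 2 (x1=1, x2=1, x3=1, x4=1): fault-free g1=0, g2=0, g3=0, g4=0, g5=0 → 0; observed 1. Eliminates g1 stuck-at-0, g2 stuck-at-0, g2 inverted output, g4 stuck-at-0, g4 inverted output, g5 stuck-at-0.
Test 3 (x1=0, x2=0, x3=1, x4=1): fault-free g1=1, g2=0, g3=0, g4=1, g5=0 → 0; observed 0. Eliminates g5 inverted output.
Only g1 inverted output is consistent with every test.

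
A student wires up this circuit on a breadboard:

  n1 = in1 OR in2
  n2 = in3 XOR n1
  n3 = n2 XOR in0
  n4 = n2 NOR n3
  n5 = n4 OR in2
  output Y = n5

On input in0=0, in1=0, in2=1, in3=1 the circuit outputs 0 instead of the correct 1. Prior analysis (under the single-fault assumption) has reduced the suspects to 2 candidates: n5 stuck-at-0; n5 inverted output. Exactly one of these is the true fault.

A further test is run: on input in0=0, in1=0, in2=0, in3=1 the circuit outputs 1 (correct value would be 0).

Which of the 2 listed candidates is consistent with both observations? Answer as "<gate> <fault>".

Evaluate each candidate on input in0=0, in1=0, in2=0, in3=1:
  n5 stuck-at-0: n1=0, n2=1, n3=1, n4=0, n5=0 [stuck-at-0] → 0 — eliminated
  n5 inverted output: n1=0, n2=1, n3=1, n4=0, n5=1 [inverted output] → 1 — matches
Only n5 inverted output reproduces the observed 1.

n5 inverted output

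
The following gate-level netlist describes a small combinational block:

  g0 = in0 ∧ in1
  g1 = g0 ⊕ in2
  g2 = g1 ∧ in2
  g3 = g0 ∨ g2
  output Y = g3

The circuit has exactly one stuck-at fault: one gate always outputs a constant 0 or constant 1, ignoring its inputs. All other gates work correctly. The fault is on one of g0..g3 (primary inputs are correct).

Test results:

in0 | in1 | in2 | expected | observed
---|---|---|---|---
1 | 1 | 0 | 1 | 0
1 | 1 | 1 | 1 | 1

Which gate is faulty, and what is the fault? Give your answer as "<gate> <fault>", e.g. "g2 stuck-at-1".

g0 stuck-at-0

Fault-free values for test 1 (in0=1, in1=1, in2=0): g0=1, g1=1, g2=0, g3=1, giving Y=1. Observed 0.
Test 1: faults giving observed 0 are {g0 stuck-at-0, g3 stuck-at-0}.
Test 2 (in0=1, in1=1, in2=1): fault-free g0=1, g1=0, g2=0, g3=1 → 1; observed 1. Eliminates g3 stuck-at-0.
Only g0 stuck-at-0 is consistent with every test.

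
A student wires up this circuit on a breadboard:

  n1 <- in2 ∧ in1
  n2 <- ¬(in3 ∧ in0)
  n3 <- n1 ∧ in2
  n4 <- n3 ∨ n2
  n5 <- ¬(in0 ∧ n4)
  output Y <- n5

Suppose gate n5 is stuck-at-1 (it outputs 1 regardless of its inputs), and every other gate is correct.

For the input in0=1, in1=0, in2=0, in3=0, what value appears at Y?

1

Propagate with n5 forced: n1=0, n2=1, n3=0, n4=1, n5=1 [stuck-at-1].
So Y = 1. (Without the fault it would be 0.)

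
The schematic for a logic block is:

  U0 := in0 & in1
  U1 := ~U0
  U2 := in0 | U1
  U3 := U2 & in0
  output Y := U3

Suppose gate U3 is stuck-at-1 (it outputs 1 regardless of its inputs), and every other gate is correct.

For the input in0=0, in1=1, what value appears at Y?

1

Propagate with U3 forced: U0=0, U1=1, U2=1, U3=1 [stuck-at-1].
So Y = 1. (Without the fault it would be 0.)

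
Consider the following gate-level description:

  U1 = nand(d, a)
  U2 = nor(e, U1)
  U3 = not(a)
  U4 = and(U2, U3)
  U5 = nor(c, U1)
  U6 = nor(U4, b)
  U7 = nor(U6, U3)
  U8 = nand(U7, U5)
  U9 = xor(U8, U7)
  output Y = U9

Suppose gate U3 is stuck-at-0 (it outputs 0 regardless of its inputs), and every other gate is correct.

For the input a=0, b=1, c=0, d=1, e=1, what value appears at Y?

0

Propagate with U3 forced: U1=1, U2=0, U3=0 [stuck-at-0], U4=0, U5=0, U6=0, U7=1, U8=1, U9=0.
So Y = 0. (Without the fault it would be 1.)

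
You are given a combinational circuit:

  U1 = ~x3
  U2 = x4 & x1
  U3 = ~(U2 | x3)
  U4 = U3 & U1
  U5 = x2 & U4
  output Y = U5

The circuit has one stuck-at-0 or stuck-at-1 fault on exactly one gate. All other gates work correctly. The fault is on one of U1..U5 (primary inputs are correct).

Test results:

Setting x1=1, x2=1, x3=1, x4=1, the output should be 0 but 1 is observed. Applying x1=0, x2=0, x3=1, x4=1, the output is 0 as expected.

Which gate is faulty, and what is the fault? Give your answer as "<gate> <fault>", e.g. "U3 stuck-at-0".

U4 stuck-at-1

Fault-free values for test 1 (x1=1, x2=1, x3=1, x4=1): U1=0, U2=1, U3=0, U4=0, U5=0, giving Y=0. Observed 1.
Test 1: faults giving observed 1 are {U4 stuck-at-1, U5 stuck-at-1}.
Test 2 (x1=0, x2=0, x3=1, x4=1): fault-free U1=0, U2=0, U3=0, U4=0, U5=0 → 0; observed 0. Eliminates U5 stuck-at-1.
Only U4 stuck-at-1 is consistent with every test.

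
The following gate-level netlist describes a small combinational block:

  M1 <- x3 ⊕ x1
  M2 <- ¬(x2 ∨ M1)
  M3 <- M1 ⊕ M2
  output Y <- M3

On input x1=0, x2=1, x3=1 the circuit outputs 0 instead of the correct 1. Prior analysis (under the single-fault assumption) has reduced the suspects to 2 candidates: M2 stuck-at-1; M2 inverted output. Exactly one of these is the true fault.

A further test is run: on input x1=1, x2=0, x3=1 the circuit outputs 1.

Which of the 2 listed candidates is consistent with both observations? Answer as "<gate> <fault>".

Evaluate each candidate on input x1=1, x2=0, x3=1:
  M2 stuck-at-1: M1=0, M2=1 [stuck-at-1], M3=1 → 1 — matches
  M2 inverted output: M1=0, M2=0 [inverted output], M3=0 → 0 — eliminated
Only M2 stuck-at-1 reproduces the observed 1.

M2 stuck-at-1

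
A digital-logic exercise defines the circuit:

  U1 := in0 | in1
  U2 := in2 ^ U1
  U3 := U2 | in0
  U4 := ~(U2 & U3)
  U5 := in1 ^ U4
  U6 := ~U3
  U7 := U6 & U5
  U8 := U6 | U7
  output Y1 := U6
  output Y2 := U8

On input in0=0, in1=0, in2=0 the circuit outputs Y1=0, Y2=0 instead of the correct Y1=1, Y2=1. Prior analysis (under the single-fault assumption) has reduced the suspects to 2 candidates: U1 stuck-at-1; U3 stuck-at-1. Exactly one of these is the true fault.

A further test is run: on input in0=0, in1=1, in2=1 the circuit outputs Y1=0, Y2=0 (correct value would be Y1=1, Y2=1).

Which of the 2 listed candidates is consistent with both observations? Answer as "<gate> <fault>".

U3 stuck-at-1

Evaluate each candidate on input in0=0, in1=1, in2=1:
  U1 stuck-at-1: U1=1 [stuck-at-1], U2=0, U3=0, U4=1, U5=0, U6=1, U7=0, U8=1 → Y1=1, Y2=1 — eliminated
  U3 stuck-at-1: U1=1, U2=0, U3=1 [stuck-at-1], U4=1, U5=0, U6=0, U7=0, U8=0 → Y1=0, Y2=0 — matches
Only U3 stuck-at-1 reproduces the observed Y1=0, Y2=0.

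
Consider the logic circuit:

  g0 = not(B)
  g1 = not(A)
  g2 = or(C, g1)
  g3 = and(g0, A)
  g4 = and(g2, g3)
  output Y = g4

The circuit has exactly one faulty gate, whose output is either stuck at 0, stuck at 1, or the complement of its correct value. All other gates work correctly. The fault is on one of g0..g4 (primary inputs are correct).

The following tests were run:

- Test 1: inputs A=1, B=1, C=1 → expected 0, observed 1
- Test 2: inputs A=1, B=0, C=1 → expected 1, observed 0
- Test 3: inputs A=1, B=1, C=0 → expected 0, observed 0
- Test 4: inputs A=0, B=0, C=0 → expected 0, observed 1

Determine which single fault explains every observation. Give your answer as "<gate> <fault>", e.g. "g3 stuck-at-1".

g3 inverted output

Fault-free values for test 1 (A=1, B=1, C=1): g0=0, g1=0, g2=1, g3=0, g4=0, giving Y=0. Observed 1.
Test 1: faults giving observed 1 are {g0 stuck-at-1, g0 inverted output, g3 stuck-at-1, g3 inverted output, g4 stuck-at-1, g4 inverted output}.
Test 2 (A=1, B=0, C=1): fault-free g0=1, g1=0, g2=1, g3=1, g4=1 → 1; observed 0. Eliminates g0 stuck-at-1, g3 stuck-at-1, g4 stuck-at-1.
Test 3 (A=1, B=1, C=0): fault-free g0=0, g1=0, g2=0, g3=0, g4=0 → 0; observed 0. Eliminates g4 inverted output.
Test 4 (A=0, B=0, C=0): fault-free g0=1, g1=1, g2=1, g3=0, g4=0 → 0; observed 1. Eliminates g0 inverted output.
Only g3 inverted output is consistent with every test.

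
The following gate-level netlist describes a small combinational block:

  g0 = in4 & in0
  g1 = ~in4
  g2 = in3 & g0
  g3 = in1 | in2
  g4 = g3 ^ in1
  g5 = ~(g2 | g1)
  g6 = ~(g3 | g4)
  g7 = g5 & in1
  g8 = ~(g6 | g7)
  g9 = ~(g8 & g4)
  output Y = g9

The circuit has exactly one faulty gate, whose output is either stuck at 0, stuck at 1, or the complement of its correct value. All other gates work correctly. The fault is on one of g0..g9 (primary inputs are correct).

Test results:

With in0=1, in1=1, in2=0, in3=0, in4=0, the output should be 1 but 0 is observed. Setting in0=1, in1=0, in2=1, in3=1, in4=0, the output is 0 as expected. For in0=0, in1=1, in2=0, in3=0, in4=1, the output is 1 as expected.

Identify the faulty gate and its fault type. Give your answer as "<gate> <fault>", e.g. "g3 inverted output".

Fault-free values for test 1 (in0=1, in1=1, in2=0, in3=0, in4=0): g0=0, g1=1, g2=0, g3=1, g4=0, g5=0, g6=0, g7=0, g8=1, g9=1, giving Y=1. Observed 0.
Test 1: faults giving observed 0 are {g3 stuck-at-0, g3 inverted output, g4 stuck-at-1, g4 inverted output, g9 stuck-at-0, g9 inverted output}.
Test 2 (in0=1, in1=0, in2=1, in3=1, in4=0): fault-free g0=0, g1=1, g2=0, g3=1, g4=1, g5=0, g6=0, g7=0, g8=1, g9=0 → 0; observed 0. Eliminates g3 stuck-at-0, g3 inverted output, g4 inverted output, g9 inverted output.
Test 3 (in0=0, in1=1, in2=0, in3=0, in4=1): fault-free g0=0, g1=0, g2=0, g3=1, g4=0, g5=1, g6=0, g7=1, g8=0, g9=1 → 1; observed 1. Eliminates g9 stuck-at-0.
Only g4 stuck-at-1 is consistent with every test.

g4 stuck-at-1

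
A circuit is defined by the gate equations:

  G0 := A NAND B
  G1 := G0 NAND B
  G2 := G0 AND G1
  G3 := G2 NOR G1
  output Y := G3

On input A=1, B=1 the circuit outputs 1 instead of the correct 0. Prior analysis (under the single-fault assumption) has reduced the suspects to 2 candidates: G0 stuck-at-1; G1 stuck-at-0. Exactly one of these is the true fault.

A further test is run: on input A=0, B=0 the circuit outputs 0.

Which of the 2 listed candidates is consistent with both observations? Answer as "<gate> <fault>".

G0 stuck-at-1

Evaluate each candidate on input A=0, B=0:
  G0 stuck-at-1: G0=1 [stuck-at-1], G1=1, G2=1, G3=0 → 0 — matches
  G1 stuck-at-0: G0=1, G1=0 [stuck-at-0], G2=0, G3=1 → 1 — eliminated
Only G0 stuck-at-1 reproduces the observed 0.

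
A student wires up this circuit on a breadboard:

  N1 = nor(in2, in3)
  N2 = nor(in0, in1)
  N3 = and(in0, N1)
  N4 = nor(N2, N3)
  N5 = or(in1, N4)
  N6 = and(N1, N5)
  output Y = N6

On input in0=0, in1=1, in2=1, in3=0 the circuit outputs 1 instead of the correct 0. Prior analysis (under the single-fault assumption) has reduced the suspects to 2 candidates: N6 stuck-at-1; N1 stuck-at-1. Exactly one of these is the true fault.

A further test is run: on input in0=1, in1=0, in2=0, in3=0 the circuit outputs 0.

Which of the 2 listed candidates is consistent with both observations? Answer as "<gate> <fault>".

Evaluate each candidate on input in0=1, in1=0, in2=0, in3=0:
  N6 stuck-at-1: N1=1, N2=0, N3=1, N4=0, N5=0, N6=1 [stuck-at-1] → 1 — eliminated
  N1 stuck-at-1: N1=1 [stuck-at-1], N2=0, N3=1, N4=0, N5=0, N6=0 → 0 — matches
Only N1 stuck-at-1 reproduces the observed 0.

N1 stuck-at-1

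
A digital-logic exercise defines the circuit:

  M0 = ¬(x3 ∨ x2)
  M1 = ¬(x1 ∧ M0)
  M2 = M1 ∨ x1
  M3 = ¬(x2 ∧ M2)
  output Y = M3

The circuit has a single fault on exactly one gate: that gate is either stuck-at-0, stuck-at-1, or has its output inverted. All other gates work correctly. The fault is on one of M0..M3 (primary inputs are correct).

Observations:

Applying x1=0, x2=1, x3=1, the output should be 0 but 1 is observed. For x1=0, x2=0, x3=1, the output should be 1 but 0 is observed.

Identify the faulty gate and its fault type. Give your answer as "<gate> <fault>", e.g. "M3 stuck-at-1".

Fault-free values for test 1 (x1=0, x2=1, x3=1): M0=0, M1=1, M2=1, M3=0, giving Y=0. Observed 1.
Test 1: faults giving observed 1 are {M1 stuck-at-0, M1 inverted output, M2 stuck-at-0, M2 inverted output, M3 stuck-at-1, M3 inverted output}.
Test 2 (x1=0, x2=0, x3=1): fault-free M0=0, M1=1, M2=1, M3=1 → 1; observed 0. Eliminates M1 stuck-at-0, M1 inverted output, M2 stuck-at-0, M2 inverted output, M3 stuck-at-1.
Only M3 inverted output is consistent with every test.

M3 inverted output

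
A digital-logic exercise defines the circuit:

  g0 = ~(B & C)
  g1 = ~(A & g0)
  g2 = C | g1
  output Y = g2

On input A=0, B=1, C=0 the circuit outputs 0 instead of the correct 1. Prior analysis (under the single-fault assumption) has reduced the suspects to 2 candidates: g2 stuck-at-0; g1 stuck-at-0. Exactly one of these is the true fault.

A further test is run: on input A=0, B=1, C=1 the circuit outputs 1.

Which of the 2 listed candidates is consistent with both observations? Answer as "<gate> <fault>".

Evaluate each candidate on input A=0, B=1, C=1:
  g2 stuck-at-0: g0=0, g1=1, g2=0 [stuck-at-0] → 0 — eliminated
  g1 stuck-at-0: g0=0, g1=0 [stuck-at-0], g2=1 → 1 — matches
Only g1 stuck-at-0 reproduces the observed 1.

g1 stuck-at-0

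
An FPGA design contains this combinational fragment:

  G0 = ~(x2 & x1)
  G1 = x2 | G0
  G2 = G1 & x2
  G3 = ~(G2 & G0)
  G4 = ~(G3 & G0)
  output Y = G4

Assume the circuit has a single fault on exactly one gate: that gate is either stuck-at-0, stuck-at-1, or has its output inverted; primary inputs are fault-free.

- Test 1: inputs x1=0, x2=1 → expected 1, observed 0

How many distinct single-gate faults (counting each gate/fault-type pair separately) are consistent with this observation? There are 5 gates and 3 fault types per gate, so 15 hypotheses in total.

8

Fault-free: G0=1, G1=1, G2=1, G3=0, G4=1 → 1. Observed 0.
  G0: none of the 3 fault types match ✗
  G1: stuck-at-0, inverted output ✓; others ✗
  G2: stuck-at-0, inverted output ✓; others ✗
  G3: stuck-at-1, inverted output ✓; others ✗
  G4: stuck-at-0, inverted output ✓; others ✗
Consistent faults: {G1 stuck-at-0, G1 inverted output, G2 stuck-at-0, G2 inverted output, G3 stuck-at-1, G3 inverted output, G4 stuck-at-0, G4 inverted output} — 8 in all.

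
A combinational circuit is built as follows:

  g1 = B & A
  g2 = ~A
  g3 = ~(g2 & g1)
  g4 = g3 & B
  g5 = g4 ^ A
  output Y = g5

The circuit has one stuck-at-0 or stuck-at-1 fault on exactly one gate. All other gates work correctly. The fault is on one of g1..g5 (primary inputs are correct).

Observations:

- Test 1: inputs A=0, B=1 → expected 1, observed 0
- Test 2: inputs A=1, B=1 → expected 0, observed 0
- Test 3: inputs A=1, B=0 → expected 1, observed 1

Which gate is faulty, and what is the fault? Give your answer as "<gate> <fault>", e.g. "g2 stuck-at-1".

g1 stuck-at-1

Fault-free values for test 1 (A=0, B=1): g1=0, g2=1, g3=1, g4=1, g5=1, giving Y=1. Observed 0.
Test 1: faults giving observed 0 are {g1 stuck-at-1, g3 stuck-at-0, g4 stuck-at-0, g5 stuck-at-0}.
Test 2 (A=1, B=1): fault-free g1=1, g2=0, g3=1, g4=1, g5=0 → 0; observed 0. Eliminates g3 stuck-at-0, g4 stuck-at-0.
Test 3 (A=1, B=0): fault-free g1=0, g2=0, g3=1, g4=0, g5=1 → 1; observed 1. Eliminates g5 stuck-at-0.
Only g1 stuck-at-1 is consistent with every test.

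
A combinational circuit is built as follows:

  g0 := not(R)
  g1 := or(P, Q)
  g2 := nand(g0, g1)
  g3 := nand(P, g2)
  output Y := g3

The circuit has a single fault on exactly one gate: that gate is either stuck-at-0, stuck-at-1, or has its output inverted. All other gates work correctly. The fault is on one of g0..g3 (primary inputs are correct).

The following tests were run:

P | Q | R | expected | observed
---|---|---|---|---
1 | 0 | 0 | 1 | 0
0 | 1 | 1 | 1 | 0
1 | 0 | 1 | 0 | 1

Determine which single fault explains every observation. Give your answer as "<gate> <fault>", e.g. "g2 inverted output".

g3 inverted output

Fault-free values for test 1 (P=1, Q=0, R=0): g0=1, g1=1, g2=0, g3=1, giving Y=1. Observed 0.
Test 1: faults giving observed 0 are {g0 stuck-at-0, g0 inverted output, g1 stuck-at-0, g1 inverted output, g2 stuck-at-1, g2 inverted output, g3 stuck-at-0, g3 inverted output}.
Test 2 (P=0, Q=1, R=1): fault-free g0=0, g1=1, g2=1, g3=1 → 1; observed 0. Eliminates g0 stuck-at-0, g0 inverted output, g1 stuck-at-0, g1 inverted output, g2 stuck-at-1, g2 inverted output.
Test 3 (P=1, Q=0, R=1): fault-free g0=0, g1=1, g2=1, g3=0 → 0; observed 1. Eliminates g3 stuck-at-0.
Only g3 inverted output is consistent with every test.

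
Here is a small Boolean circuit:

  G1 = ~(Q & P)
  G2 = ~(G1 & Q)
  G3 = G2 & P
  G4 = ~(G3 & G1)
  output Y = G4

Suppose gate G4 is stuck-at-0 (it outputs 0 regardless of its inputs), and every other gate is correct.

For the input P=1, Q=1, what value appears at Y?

Propagate with G4 forced: G1=0, G2=1, G3=1, G4=0 [stuck-at-0].
So Y = 0. (Without the fault it would be 1.)

0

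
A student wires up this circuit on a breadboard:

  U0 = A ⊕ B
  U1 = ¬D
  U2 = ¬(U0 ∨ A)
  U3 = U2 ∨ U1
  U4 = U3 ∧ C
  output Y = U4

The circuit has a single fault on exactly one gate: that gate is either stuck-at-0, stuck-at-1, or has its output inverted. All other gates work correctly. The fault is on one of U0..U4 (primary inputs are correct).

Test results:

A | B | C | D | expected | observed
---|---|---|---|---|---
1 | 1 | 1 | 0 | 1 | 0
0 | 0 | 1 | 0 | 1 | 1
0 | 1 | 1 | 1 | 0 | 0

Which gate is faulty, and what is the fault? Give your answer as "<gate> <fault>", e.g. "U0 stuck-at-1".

U1 stuck-at-0

Fault-free values for test 1 (A=1, B=1, C=1, D=0): U0=0, U1=1, U2=0, U3=1, U4=1, giving Y=1. Observed 0.
Test 1: faults giving observed 0 are {U1 stuck-at-0, U1 inverted output, U3 stuck-at-0, U3 inverted output, U4 stuck-at-0, U4 inverted output}.
Test 2 (A=0, B=0, C=1, D=0): fault-free U0=0, U1=1, U2=1, U3=1, U4=1 → 1; observed 1. Eliminates U3 stuck-at-0, U3 inverted output, U4 stuck-at-0, U4 inverted output.
Test 3 (A=0, B=1, C=1, D=1): fault-free U0=1, U1=0, U2=0, U3=0, U4=0 → 0; observed 0. Eliminates U1 inverted output.
Only U1 stuck-at-0 is consistent with every test.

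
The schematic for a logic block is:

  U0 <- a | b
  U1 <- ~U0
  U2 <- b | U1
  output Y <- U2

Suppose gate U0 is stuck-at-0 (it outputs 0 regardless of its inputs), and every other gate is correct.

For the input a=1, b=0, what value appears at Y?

Propagate with U0 forced: U0=0 [stuck-at-0], U1=1, U2=1.
So Y = 1. (Without the fault it would be 0.)

1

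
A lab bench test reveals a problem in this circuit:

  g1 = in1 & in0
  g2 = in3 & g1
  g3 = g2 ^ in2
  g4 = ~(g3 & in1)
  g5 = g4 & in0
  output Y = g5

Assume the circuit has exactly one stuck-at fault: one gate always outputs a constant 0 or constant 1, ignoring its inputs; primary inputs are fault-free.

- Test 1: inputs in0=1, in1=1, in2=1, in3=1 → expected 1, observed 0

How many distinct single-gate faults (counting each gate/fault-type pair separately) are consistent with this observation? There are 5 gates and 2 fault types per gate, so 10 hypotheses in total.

5

Fault-free: g1=1, g2=1, g3=0, g4=1, g5=1 → 1. Observed 0.
  g1 stuck-at-0: output 0 ✓
  g1 stuck-at-1: output 1 ✗
  g2 stuck-at-0: output 0 ✓
  g2 stuck-at-1: output 1 ✗
  g3 stuck-at-0: output 1 ✗
  g3 stuck-at-1: output 0 ✓
  g4 stuck-at-0: output 0 ✓
  g4 stuck-at-1: output 1 ✗
  g5 stuck-at-0: output 0 ✓
  g5 stuck-at-1: output 1 ✗
Consistent faults: {g1 stuck-at-0, g2 stuck-at-0, g3 stuck-at-1, g4 stuck-at-0, g5 stuck-at-0} — 5 in all.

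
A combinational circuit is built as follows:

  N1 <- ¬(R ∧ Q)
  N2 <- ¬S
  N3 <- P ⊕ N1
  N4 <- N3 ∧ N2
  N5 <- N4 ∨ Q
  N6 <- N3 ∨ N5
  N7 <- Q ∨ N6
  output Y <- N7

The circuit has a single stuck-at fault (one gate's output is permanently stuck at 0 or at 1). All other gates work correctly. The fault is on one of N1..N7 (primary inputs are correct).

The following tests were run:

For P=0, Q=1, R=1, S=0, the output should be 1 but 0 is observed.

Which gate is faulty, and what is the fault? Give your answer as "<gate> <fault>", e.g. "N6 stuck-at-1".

N7 stuck-at-0

Fault-free values for test 1 (P=0, Q=1, R=1, S=0): N1=0, N2=1, N3=0, N4=0, N5=1, N6=1, N7=1, giving Y=1. Observed 0.
Test 1: faults giving observed 0 are {N7 stuck-at-0}.
Only N7 stuck-at-0 is consistent with every test.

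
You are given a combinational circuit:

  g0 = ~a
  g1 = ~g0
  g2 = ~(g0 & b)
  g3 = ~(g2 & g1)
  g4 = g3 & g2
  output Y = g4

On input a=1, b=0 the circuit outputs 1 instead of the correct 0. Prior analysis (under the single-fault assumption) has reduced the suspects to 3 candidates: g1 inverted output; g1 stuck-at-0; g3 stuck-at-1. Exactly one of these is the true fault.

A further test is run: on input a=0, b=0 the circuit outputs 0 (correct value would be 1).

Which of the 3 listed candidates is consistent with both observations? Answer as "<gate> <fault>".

Evaluate each candidate on input a=0, b=0:
  g1 inverted output: g0=1, g1=1 [inverted output], g2=1, g3=0, g4=0 → 0 — matches
  g1 stuck-at-0: g0=1, g1=0 [stuck-at-0], g2=1, g3=1, g4=1 → 1 — eliminated
  g3 stuck-at-1: g0=1, g1=0, g2=1, g3=1 [stuck-at-1], g4=1 → 1 — eliminated
Only g1 inverted output reproduces the observed 0.

g1 inverted output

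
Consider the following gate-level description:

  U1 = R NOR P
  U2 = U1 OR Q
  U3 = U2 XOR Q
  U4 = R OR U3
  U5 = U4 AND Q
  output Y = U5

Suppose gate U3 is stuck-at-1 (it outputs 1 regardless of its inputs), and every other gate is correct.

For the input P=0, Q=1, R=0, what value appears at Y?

Propagate with U3 forced: U1=1, U2=1, U3=1 [stuck-at-1], U4=1, U5=1.
So Y = 1. (Without the fault it would be 0.)

1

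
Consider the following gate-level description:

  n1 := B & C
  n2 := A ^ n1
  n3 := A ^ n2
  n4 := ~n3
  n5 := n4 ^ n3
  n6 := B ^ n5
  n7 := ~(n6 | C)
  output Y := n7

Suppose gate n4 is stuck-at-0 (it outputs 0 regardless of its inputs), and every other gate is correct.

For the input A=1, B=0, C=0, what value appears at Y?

1

Propagate with n4 forced: n1=0, n2=1, n3=0, n4=0 [stuck-at-0], n5=0, n6=0, n7=1.
So Y = 1. (Without the fault it would be 0.)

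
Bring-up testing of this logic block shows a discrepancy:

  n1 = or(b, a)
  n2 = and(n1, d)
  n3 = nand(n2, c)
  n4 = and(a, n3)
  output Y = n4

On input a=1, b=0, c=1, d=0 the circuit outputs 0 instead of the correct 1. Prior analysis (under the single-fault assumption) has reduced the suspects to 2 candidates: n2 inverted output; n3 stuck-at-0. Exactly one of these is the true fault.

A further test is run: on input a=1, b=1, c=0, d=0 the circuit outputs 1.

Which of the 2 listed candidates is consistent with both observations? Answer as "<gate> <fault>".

n2 inverted output

Evaluate each candidate on input a=1, b=1, c=0, d=0:
  n2 inverted output: n1=1, n2=1 [inverted output], n3=1, n4=1 → 1 — matches
  n3 stuck-at-0: n1=1, n2=0, n3=0 [stuck-at-0], n4=0 → 0 — eliminated
Only n2 inverted output reproduces the observed 1.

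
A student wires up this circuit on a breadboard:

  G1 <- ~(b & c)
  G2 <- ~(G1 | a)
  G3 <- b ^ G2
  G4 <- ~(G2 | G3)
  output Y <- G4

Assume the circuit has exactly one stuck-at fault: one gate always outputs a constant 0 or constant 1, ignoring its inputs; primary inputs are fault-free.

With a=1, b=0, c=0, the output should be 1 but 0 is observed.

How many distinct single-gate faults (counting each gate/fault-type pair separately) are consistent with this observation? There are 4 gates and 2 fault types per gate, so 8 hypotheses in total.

Fault-free: G1=1, G2=0, G3=0, G4=1 → 1. Observed 0.
  G1 stuck-at-0: output 1 ✗
  G1 stuck-at-1: output 1 ✗
  G2 stuck-at-0: output 1 ✗
  G2 stuck-at-1: output 0 ✓
  G3 stuck-at-0: output 1 ✗
  G3 stuck-at-1: output 0 ✓
  G4 stuck-at-0: output 0 ✓
  G4 stuck-at-1: output 1 ✗
Consistent faults: {G2 stuck-at-1, G3 stuck-at-1, G4 stuck-at-0} — 3 in all.

3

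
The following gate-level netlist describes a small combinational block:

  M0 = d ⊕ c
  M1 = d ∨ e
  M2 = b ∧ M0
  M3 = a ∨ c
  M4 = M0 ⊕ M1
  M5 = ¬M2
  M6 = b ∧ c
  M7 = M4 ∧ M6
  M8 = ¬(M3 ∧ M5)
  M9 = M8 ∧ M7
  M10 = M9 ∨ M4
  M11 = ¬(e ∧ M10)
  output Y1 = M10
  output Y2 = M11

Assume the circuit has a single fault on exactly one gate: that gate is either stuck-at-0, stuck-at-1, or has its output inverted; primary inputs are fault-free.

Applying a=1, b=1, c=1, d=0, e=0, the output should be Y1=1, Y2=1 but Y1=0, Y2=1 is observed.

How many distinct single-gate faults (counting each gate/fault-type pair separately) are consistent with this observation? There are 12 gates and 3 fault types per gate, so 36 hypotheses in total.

8

Fault-free: M0=1, M1=0, M2=1, M3=1, M4=1, M5=0, M6=1, M7=1, M8=1, M9=1, M10=1, M11=1 → Y1=1, Y2=1. Observed Y1=0, Y2=1.
  M0: stuck-at-0, inverted output ✓; others ✗
  M1: stuck-at-1, inverted output ✓; others ✗
  M2: none of the 3 fault types match ✗
  M3: none of the 3 fault types match ✗
  M4: stuck-at-0, inverted output ✓; others ✗
  M5: none of the 3 fault types match ✗
  M6: none of the 3 fault types match ✗
  M7: none of the 3 fault types match ✗
  M8: none of the 3 fault types match ✗
  M9: none of the 3 fault types match ✗
  M10: stuck-at-0, inverted output ✓; others ✗
  M11: none of the 3 fault types match ✗
Consistent faults: {M0 stuck-at-0, M0 inverted output, M1 stuck-at-1, M1 inverted output, M4 stuck-at-0, M4 inverted output, M10 stuck-at-0, M10 inverted output} — 8 in all.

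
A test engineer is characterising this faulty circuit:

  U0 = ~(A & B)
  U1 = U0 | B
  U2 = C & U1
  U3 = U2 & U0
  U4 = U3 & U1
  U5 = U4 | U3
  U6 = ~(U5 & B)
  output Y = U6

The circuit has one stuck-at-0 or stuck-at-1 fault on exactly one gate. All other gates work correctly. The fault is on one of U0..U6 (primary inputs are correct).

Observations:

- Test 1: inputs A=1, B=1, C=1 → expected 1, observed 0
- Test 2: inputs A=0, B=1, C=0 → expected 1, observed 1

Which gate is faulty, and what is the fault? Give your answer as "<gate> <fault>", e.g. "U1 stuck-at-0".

Fault-free values for test 1 (A=1, B=1, C=1): U0=0, U1=1, U2=1, U3=0, U4=0, U5=0, U6=1, giving Y=1. Observed 0.
Test 1: faults giving observed 0 are {U0 stuck-at-1, U3 stuck-at-1, U4 stuck-at-1, U5 stuck-at-1, U6 stuck-at-0}.
Test 2 (A=0, B=1, C=0): fault-free U0=1, U1=1, U2=0, U3=0, U4=0, U5=0, U6=1 → 1; observed 1. Eliminates U3 stuck-at-1, U4 stuck-at-1, U5 stuck-at-1, U6 stuck-at-0.
Only U0 stuck-at-1 is consistent with every test.

U0 stuck-at-1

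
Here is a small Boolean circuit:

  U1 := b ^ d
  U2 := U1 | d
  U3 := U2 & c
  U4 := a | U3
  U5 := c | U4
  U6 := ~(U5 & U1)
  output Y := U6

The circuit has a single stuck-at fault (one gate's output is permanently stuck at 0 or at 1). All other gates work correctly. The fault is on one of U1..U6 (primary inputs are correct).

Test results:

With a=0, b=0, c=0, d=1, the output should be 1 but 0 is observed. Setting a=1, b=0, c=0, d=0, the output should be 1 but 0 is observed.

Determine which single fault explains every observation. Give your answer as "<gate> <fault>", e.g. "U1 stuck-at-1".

Fault-free values for test 1 (a=0, b=0, c=0, d=1): U1=1, U2=1, U3=0, U4=0, U5=0, U6=1, giving Y=1. Observed 0.
Test 1: faults giving observed 0 are {U3 stuck-at-1, U4 stuck-at-1, U5 stuck-at-1, U6 stuck-at-0}.
Test 2 (a=1, b=0, c=0, d=0): fault-free U1=0, U2=0, U3=0, U4=1, U5=1, U6=1 → 1; observed 0. Eliminates U3 stuck-at-1, U4 stuck-at-1, U5 stuck-at-1.
Only U6 stuck-at-0 is consistent with every test.

U6 stuck-at-0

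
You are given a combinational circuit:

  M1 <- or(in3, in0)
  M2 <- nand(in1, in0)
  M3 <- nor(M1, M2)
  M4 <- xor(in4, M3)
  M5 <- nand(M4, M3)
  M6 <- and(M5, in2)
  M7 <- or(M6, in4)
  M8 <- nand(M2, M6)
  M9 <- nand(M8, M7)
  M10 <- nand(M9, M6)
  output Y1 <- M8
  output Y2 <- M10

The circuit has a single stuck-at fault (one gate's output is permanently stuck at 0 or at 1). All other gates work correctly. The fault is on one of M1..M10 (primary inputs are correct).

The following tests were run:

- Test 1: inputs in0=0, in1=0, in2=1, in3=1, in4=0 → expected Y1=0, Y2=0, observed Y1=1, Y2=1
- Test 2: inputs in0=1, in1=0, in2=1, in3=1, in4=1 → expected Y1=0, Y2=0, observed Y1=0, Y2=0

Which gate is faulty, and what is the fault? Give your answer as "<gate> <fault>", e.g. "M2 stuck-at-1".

Fault-free values for test 1 (in0=0, in1=0, in2=1, in3=1, in4=0): M1=1, M2=1, M3=0, M4=0, M5=1, M6=1, M7=1, M8=0, M9=1, M10=0, giving Y1=0, Y2=0. Observed Y1=1, Y2=1.
Test 1: faults giving observed Y1=1, Y2=1 are {M2 stuck-at-0, M3 stuck-at-1, M5 stuck-at-0, M6 stuck-at-0, M8 stuck-at-1}.
Test 2 (in0=1, in1=0, in2=1, in3=1, in4=1): fault-free M1=1, M2=1, M3=0, M4=1, M5=1, M6=1, M7=1, M8=0, M9=1, M10=0 → Y1=0, Y2=0; observed Y1=0, Y2=0. Eliminates M2 stuck-at-0, M5 stuck-at-0, M6 stuck-at-0, M8 stuck-at-1.
Only M3 stuck-at-1 is consistent with every test.

M3 stuck-at-1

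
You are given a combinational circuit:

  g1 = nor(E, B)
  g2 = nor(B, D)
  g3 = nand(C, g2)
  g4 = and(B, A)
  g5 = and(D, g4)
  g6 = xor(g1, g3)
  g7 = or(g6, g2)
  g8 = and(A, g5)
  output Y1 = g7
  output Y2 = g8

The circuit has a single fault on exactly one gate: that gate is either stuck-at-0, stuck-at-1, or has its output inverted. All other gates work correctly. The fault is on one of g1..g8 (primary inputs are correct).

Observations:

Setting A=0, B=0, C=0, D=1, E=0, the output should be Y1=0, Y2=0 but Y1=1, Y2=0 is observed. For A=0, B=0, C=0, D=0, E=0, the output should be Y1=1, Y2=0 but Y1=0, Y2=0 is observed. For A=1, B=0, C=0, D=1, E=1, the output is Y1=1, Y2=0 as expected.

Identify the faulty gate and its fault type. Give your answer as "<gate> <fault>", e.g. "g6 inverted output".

Fault-free values for test 1 (A=0, B=0, C=0, D=1, E=0): g1=1, g2=0, g3=1, g4=0, g5=0, g6=0, g7=0, g8=0, giving Y1=0, Y2=0. Observed Y1=1, Y2=0.
Test 1: faults giving observed Y1=1, Y2=0 are {g1 stuck-at-0, g1 inverted output, g2 stuck-at-1, g2 inverted output, g3 stuck-at-0, g3 inverted output, g6 stuck-at-1, g6 inverted output, g7 stuck-at-1, g7 inverted output}.
Test 2 (A=0, B=0, C=0, D=0, E=0): fault-free g1=1, g2=1, g3=1, g4=0, g5=0, g6=0, g7=1, g8=0 → Y1=1, Y2=0; observed Y1=0, Y2=0. Eliminates g1 stuck-at-0, g1 inverted output, g2 stuck-at-1, g3 stuck-at-0, g3 inverted output, g6 stuck-at-1, g6 inverted output, g7 stuck-at-1.
Test 3 (A=1, B=0, C=0, D=1, E=1): fault-free g1=0, g2=0, g3=1, g4=0, g5=0, g6=1, g7=1, g8=0 → Y1=1, Y2=0; observed Y1=1, Y2=0. Eliminates g7 inverted output.
Only g2 inverted output is consistent with every test.

g2 inverted output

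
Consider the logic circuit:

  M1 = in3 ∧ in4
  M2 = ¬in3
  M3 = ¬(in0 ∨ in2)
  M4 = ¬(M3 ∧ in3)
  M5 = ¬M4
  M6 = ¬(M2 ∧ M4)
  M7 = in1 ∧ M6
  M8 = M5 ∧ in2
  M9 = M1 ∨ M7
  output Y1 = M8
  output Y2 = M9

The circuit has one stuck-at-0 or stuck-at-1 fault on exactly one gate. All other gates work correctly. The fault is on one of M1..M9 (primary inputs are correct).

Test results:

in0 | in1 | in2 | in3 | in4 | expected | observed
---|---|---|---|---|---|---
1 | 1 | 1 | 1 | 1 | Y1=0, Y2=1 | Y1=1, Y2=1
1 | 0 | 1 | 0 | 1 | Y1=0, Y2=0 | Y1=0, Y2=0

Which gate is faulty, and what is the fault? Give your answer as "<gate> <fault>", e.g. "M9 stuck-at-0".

Fault-free values for test 1 (in0=1, in1=1, in2=1, in3=1, in4=1): M1=1, M2=0, M3=0, M4=1, M5=0, M6=1, M7=1, M8=0, M9=1, giving Y1=0, Y2=1. Observed Y1=1, Y2=1.
Test 1: faults giving observed Y1=1, Y2=1 are {M3 stuck-at-1, M4 stuck-at-0, M5 stuck-at-1, M8 stuck-at-1}.
Test 2 (in0=1, in1=0, in2=1, in3=0, in4=1): fault-free M1=0, M2=1, M3=0, M4=1, M5=0, M6=0, M7=0, M8=0, M9=0 → Y1=0, Y2=0; observed Y1=0, Y2=0. Eliminates M4 stuck-at-0, M5 stuck-at-1, M8 stuck-at-1.
Only M3 stuck-at-1 is consistent with every test.

M3 stuck-at-1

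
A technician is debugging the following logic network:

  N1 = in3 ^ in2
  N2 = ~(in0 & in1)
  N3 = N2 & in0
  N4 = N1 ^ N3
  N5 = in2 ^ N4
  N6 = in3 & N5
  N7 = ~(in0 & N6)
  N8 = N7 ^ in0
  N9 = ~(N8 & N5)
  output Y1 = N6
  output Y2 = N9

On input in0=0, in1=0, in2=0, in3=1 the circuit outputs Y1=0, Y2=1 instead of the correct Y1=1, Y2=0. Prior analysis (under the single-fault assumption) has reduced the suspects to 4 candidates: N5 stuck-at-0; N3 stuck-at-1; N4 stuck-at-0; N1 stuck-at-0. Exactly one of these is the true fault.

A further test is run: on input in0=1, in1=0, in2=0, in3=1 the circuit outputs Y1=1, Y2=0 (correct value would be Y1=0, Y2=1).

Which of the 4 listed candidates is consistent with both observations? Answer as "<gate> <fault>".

Evaluate each candidate on input in0=1, in1=0, in2=0, in3=1:
  N5 stuck-at-0: N1=1, N2=1, N3=1, N4=0, N5=0 [stuck-at-0], N6=0, N7=1, N8=0, N9=1 → Y1=0, Y2=1 — eliminated
  N3 stuck-at-1: N1=1, N2=1, N3=1 [stuck-at-1], N4=0, N5=0, N6=0, N7=1, N8=0, N9=1 → Y1=0, Y2=1 — eliminated
  N4 stuck-at-0: N1=1, N2=1, N3=1, N4=0 [stuck-at-0], N5=0, N6=0, N7=1, N8=0, N9=1 → Y1=0, Y2=1 — eliminated
  N1 stuck-at-0: N1=0 [stuck-at-0], N2=1, N3=1, N4=1, N5=1, N6=1, N7=0, N8=1, N9=0 → Y1=1, Y2=0 — matches
Only N1 stuck-at-0 reproduces the observed Y1=1, Y2=0.

N1 stuck-at-0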